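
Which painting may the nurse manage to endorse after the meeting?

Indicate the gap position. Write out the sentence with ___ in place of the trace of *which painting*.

In situ: The nurse may manage to endorse which painting after the meeting.
'which painting' is the direct object of 'endorse'. The gap is right after 'endorse'.

Which painting may the nurse manage to endorse ___ after the meeting?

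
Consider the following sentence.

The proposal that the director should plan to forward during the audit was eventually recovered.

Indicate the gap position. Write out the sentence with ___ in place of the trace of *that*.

The proposal that the director should plan to forward ___ during the audit was eventually recovered.

'that' functions as the direct object of 'forward'. The gap is right after 'forward'.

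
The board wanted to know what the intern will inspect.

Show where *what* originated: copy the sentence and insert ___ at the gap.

In situ: The intern will inspect what.
'what' is the direct object of 'inspect'. The gap is right after 'inspect'.

The board wanted to know what the intern will inspect ___.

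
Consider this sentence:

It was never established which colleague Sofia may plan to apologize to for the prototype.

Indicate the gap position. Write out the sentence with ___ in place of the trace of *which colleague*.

In situ: Sofia may plan to apologize to which colleague for the prototype.
'which colleague' is the object of the preposition 'to'. The gap is right after 'to'.

It was never established which colleague Sofia may plan to apologize to ___ for the prototype.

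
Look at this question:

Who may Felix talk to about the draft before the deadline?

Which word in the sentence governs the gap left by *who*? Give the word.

to

Underlying clause: Felix may talk to who about the draft before the deadline.
'who' functions as the object of the preposition 'to'. Fronting leaves a gap immediately after 'to':
Who may Felix talk to ___ about the draft before the deadline?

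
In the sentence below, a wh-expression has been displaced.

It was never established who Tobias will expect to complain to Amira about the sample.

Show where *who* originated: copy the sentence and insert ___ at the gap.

In situ: Tobias will expect who to complain to Amira about the sample.
The filler 'who' is interpreted as the direct object of 'expect'. The gap is right after 'expect'.

It was never established who Tobias will expect ___ to complain to Amira about the sample.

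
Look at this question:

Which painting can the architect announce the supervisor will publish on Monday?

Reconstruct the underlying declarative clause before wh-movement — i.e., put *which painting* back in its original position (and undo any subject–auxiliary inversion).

The architect can announce the supervisor will publish which painting on Monday.

'which painting' is the direct object of 'publish'. It moves to the left edge, and the trace sits right after 'publish':
Which painting can the architect announce the supervisor will publish ___ on Monday?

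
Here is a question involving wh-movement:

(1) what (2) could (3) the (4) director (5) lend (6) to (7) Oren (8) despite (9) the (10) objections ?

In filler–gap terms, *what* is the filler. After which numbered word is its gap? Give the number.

5

Pre-movement form: The director could lend what to Oren despite the objections.
'what' functions as the direct object of 'lend'. It moves to the left edge, and the trace sits right after 'lend':
What could the director lend ___ to Oren despite the objections?
'lend' is word 5.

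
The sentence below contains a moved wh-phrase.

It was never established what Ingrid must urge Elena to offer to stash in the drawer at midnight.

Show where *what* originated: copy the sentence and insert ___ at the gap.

Pre-movement form: Ingrid must urge Elena to offer to stash what in the drawer at midnight.
'what' is the direct object of 'stash'. The gap is right after 'stash'.

It was never established what Ingrid must urge Elena to offer to stash ___ in the drawer at midnight.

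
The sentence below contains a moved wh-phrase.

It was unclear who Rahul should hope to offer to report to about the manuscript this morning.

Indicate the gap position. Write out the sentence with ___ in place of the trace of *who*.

It was unclear who Rahul should hope to offer to report to ___ about the manuscript this morning.

Underlying clause: Rahul should hope to offer to report to who about the manuscript this morning.
'who' is the object of the preposition 'to'. The gap is right after 'to'.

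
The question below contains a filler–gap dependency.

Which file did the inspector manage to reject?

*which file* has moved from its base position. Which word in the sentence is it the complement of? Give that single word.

Before movement: The inspector did manage to reject which file.
'which file' is the direct object of 'reject'. Fronting leaves a gap immediately after 'reject':
Which file did the inspector manage to reject ___?

reject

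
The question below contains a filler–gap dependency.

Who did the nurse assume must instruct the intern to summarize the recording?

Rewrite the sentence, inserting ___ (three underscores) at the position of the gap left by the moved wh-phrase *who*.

In situ: The nurse did assume who must instruct the intern to summarize the recording.
The filler 'who' is interpreted as the subject of the clause embedded under 'assume'. The gap is right after 'assume'.

Who did the nurse assume ___ must instruct the intern to summarize the recording?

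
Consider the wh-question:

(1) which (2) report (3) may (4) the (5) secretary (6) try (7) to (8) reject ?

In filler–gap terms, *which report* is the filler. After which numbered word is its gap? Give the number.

Underlying clause: The secretary may try to reject which report.
The filler 'which report' is interpreted as the direct object of 'reject'. Wh-movement fronts it, leaving a gap right after 'reject':
Which report may the secretary try to reject ___?
'reject' is word 8.

8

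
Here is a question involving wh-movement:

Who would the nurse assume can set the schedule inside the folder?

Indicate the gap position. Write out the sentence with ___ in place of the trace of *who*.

Before movement: The nurse would assume who can set the schedule inside the folder.
The filler 'who' is interpreted as the subject of the clause embedded under 'assume'. The gap is right after 'assume'.

Who would the nurse assume ___ can set the schedule inside the folder?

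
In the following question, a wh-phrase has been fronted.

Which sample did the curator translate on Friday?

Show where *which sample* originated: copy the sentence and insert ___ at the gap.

Pre-movement form: The curator did translate which sample on Friday.
'which sample' is the direct object of 'translate'. The gap is right after 'translate'.

Which sample did the curator translate ___ on Friday?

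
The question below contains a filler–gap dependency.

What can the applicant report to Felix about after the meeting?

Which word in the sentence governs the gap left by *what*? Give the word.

In situ: The applicant can report to Felix about what after the meeting.
'what' functions as the object of the preposition 'about'. It moves to the left edge, and the trace sits right after 'about':
What can the applicant report to Felix about ___ after the meeting?

about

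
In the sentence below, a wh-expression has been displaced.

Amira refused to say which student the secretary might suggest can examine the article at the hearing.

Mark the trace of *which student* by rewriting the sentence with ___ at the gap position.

Amira refused to say which student the secretary might suggest ___ can examine the article at the hearing.

In situ: The secretary might suggest which student can examine the article at the hearing.
'which student' functions as the subject of the clause embedded under 'suggest'. The gap is right after 'suggest'.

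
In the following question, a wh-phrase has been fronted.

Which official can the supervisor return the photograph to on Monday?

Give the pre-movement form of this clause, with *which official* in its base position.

'which official' functions as the object of the preposition 'to' (recipient of 'return'). Wh-movement fronts it, leaving a gap right after 'to':
Which official can the supervisor return the photograph to ___ on Monday?

The supervisor can return the photograph to which official on Monday.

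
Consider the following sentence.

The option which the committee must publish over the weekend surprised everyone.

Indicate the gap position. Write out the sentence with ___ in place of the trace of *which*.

'which' functions as the direct object of 'publish'. The gap is right after 'publish'.

The option which the committee must publish ___ over the weekend surprised everyone.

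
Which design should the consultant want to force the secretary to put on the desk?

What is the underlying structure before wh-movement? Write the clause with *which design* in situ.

The filler 'which design' is interpreted as the direct object of 'put'. Wh-movement fronts it, leaving a gap right after 'put':
Which design should the consultant want to force the secretary to put ___ on the desk?

The consultant should want to force the secretary to put which design on the desk.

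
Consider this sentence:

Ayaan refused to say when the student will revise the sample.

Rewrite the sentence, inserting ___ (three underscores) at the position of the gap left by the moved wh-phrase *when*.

Ayaan refused to say when the student will revise the sample ___.

Before movement: The student will revise the sample when.
'when' is the temporal adjunct. The gap is right after 'sample'.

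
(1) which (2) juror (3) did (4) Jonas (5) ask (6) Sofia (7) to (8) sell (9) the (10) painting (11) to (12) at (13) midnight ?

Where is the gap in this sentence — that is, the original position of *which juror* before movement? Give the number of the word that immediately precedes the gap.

11

Pre-movement form: Jonas did ask Sofia to sell the painting to which juror at midnight.
'which juror' is the object of the preposition 'to' (recipient of 'sell'). Fronting leaves a gap immediately after 'to':
Which juror did Jonas ask Sofia to sell the painting to ___ at midnight?
'to' is word 11.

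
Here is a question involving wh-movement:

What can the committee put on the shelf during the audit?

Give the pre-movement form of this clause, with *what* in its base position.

The committee can put what on the shelf during the audit.

The filler 'what' is interpreted as the direct object of 'put'. It moves to the left edge, and the trace sits right after 'put':
What can the committee put ___ on the shelf during the audit?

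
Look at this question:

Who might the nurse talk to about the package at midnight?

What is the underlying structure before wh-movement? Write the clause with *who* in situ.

'who' functions as the object of the preposition 'to'. It moves to the left edge, and the trace sits right after 'to':
Who might the nurse talk to ___ about the package at midnight?

The nurse might talk to who about the package at midnight.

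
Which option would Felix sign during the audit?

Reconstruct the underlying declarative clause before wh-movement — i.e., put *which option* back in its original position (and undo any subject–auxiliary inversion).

Felix would sign which option during the audit.

'which option' is the direct object of 'sign'. Fronting leaves a gap immediately after 'sign':
Which option would Felix sign ___ during the audit?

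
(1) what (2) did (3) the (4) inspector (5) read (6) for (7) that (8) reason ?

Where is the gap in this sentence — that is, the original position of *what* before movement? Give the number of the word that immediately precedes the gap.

5

Before movement: The inspector did read what for that reason.
'what' is the direct object of 'read'. Fronting leaves a gap immediately after 'read':
What did the inspector read ___ for that reason?
'read' is word 5.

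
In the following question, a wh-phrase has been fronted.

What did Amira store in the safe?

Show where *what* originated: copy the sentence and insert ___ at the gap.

Pre-movement form: Amira did store what in the safe.
'what' functions as the direct object of 'store'. The gap is right after 'store'.

What did Amira store ___ in the safe?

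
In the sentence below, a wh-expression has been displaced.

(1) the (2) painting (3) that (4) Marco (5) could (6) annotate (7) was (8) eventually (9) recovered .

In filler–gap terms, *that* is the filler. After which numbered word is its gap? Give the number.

6

'that' is the direct object of 'annotate'. Fronting leaves a gap immediately after 'annotate':
The painting that Marco could annotate ___ was eventually recovered.
'annotate' is word 6.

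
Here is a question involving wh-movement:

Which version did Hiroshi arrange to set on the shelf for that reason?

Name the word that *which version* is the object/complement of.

set

Before movement: Hiroshi did arrange to set which version on the shelf for that reason.
The filler 'which version' is interpreted as the direct object of 'set'. Fronting leaves a gap immediately after 'set':
Which version did Hiroshi arrange to set ___ on the shelf for that reason?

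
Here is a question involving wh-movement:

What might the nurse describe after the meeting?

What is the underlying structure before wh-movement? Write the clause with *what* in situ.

The nurse might describe what after the meeting.

The filler 'what' is interpreted as the direct object of 'describe'. Fronting leaves a gap immediately after 'describe':
What might the nurse describe ___ after the meeting?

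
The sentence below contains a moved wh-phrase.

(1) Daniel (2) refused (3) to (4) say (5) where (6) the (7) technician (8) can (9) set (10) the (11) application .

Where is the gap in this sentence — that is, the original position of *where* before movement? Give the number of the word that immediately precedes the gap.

11

In situ: The technician can set the application where.
'where' is the locative complement of 'set'. It moves to the left edge, and the trace sits right after 'application':
Daniel refused to say where the technician can set the application ___.
'application' is word 11.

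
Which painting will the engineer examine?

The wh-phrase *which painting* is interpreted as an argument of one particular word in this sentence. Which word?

Underlying clause: The engineer will examine which painting.
'which painting' is the direct object of 'examine'. It moves to the left edge, and the trace sits right after 'examine':
Which painting will the engineer examine ___?

examine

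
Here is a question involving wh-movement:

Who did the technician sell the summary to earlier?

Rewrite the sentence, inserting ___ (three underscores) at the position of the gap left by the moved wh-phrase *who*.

Pre-movement form: The technician did sell the summary to who earlier.
'who' is the object of the preposition 'to' (recipient of 'sell'). The gap is right after 'to'.

Who did the technician sell the summary to ___ earlier?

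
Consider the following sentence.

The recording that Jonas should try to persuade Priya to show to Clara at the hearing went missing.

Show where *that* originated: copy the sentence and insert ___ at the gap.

'that' functions as the direct object of 'show'. The gap is right after 'show'.

The recording that Jonas should try to persuade Priya to show ___ to Clara at the hearing went missing.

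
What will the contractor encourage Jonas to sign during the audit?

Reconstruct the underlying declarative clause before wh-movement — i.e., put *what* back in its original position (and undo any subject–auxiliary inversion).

The filler 'what' is interpreted as the direct object of 'sign'. Wh-movement fronts it, leaving a gap right after 'sign':
What will the contractor encourage Jonas to sign ___ during the audit?

The contractor will encourage Jonas to sign what during the audit.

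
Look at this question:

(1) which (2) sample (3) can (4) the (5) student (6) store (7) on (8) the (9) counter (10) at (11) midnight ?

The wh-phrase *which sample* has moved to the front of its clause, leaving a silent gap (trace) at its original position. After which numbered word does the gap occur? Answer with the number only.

6

Before movement: The student can store which sample on the counter at midnight.
'which sample' functions as the direct object of 'store'. Fronting leaves a gap immediately after 'store':
Which sample can the student store ___ on the counter at midnight?
'store' is word 6.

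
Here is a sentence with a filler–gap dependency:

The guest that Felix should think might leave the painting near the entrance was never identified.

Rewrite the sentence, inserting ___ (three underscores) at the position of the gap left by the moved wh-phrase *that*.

The guest that Felix should think ___ might leave the painting near the entrance was never identified.

'that' is the subject of the clause embedded under 'think'. The gap is right after 'think'.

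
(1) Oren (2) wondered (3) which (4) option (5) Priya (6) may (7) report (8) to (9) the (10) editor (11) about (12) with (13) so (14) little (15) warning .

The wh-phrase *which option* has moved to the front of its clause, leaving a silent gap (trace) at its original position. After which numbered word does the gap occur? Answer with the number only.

Pre-movement form: Priya may report to the editor about which option with so little warning.
'which option' is the object of the preposition 'about'. Fronting leaves a gap immediately after 'about':
Oren wondered which option Priya may report to the editor about ___ with so little warning.
'about' is word 11.

11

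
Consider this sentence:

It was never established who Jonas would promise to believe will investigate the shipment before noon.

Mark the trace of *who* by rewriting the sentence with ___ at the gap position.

Underlying clause: Jonas would promise to believe who will investigate the shipment before noon.
'who' functions as the subject of the clause embedded under 'believe'. The gap is right after 'believe'.

It was never established who Jonas would promise to believe ___ will investigate the shipment before noon.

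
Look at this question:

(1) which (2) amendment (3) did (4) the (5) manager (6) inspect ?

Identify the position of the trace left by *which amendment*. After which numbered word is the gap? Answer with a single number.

6

Pre-movement form: The manager did inspect which amendment.
'which amendment' functions as the direct object of 'inspect'. Wh-movement fronts it, leaving a gap right after 'inspect':
Which amendment did the manager inspect ___?
'inspect' is word 6.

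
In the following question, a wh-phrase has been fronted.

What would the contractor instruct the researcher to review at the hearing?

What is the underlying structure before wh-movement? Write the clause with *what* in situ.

'what' functions as the direct object of 'review'. Fronting leaves a gap immediately after 'review':
What would the contractor instruct the researcher to review ___ at the hearing?

The contractor would instruct the researcher to review what at the hearing.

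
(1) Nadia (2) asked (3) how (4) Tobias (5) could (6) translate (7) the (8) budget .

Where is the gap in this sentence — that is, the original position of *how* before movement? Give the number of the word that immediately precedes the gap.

Pre-movement form: Tobias could translate the budget how.
The filler 'how' is interpreted as the manner adjunct. Fronting leaves a gap immediately after 'budget':
Nadia asked how Tobias could translate the budget ___.
'budget' is word 8.

8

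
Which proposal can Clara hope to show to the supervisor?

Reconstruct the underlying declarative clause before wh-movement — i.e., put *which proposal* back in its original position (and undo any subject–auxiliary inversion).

Clara can hope to show which proposal to the supervisor.

The filler 'which proposal' is interpreted as the direct object of 'show'. Wh-movement fronts it, leaving a gap right after 'show':
Which proposal can Clara hope to show ___ to the supervisor?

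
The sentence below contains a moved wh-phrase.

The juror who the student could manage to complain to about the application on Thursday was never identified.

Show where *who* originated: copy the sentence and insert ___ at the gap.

'who' is the object of the preposition 'to'. The gap is right after 'to'.

The juror who the student could manage to complain to ___ about the application on Thursday was never identified.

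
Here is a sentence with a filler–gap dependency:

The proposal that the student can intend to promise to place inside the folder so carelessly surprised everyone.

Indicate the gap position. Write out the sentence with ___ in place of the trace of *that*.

The filler 'that' is interpreted as the direct object of 'place'. The gap is right after 'place'.

The proposal that the student can intend to promise to place ___ inside the folder so carelessly surprised everyone.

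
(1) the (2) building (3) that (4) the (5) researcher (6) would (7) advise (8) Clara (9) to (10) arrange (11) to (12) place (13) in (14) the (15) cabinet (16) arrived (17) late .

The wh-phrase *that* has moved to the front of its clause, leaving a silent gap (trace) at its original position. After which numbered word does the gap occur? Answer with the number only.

12

The filler 'that' is interpreted as the direct object of 'place'. Wh-movement fronts it, leaving a gap right after 'place':
The building that the researcher would advise Clara to arrange to place ___ in the cabinet arrived late.
'place' is word 12.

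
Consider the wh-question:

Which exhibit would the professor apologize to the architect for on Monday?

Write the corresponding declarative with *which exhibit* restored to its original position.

The professor would apologize to the architect for which exhibit on Monday.

'which exhibit' functions as the object of the preposition 'for'. It moves to the left edge, and the trace sits right after 'for':
Which exhibit would the professor apologize to the architect for ___ on Monday?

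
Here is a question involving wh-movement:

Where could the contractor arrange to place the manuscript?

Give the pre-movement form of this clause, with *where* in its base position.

'where' functions as the locative complement of 'place'. It moves to the left edge, and the trace sits right after 'manuscript':
Where could the contractor arrange to place the manuscript ___?

The contractor could arrange to place the manuscript where.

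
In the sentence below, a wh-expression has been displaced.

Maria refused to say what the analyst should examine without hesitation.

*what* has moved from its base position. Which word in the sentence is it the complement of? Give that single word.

examine

In situ: The analyst should examine what without hesitation.
The filler 'what' is interpreted as the direct object of 'examine'. It moves to the left edge, and the trace sits right after 'examine':
Maria refused to say what the analyst should examine ___ without hesitation.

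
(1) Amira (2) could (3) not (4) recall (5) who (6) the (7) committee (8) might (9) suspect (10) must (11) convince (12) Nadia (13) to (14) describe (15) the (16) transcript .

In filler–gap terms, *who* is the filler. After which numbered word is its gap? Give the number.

Pre-movement form: The committee might suspect who must convince Nadia to describe the transcript.
'who' is the subject of the clause embedded under 'suspect'. It moves to the left edge, and the trace sits right after 'suspect':
Amira could not recall who the committee might suspect ___ must convince Nadia to describe the transcript.
'suspect' is word 9.

9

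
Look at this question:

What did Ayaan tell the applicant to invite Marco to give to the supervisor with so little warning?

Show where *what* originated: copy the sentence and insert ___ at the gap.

What did Ayaan tell the applicant to invite Marco to give ___ to the supervisor with so little warning?

Before movement: Ayaan did tell the applicant to invite Marco to give what to the supervisor with so little warning.
'what' functions as the direct object of 'give'. The gap is right after 'give'.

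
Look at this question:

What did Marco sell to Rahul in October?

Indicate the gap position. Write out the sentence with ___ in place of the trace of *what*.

What did Marco sell ___ to Rahul in October?

In situ: Marco did sell what to Rahul in October.
'what' functions as the direct object of 'sell'. The gap is right after 'sell'.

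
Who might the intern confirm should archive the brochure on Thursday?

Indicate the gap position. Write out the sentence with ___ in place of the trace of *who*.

Pre-movement form: The intern might confirm who should archive the brochure on Thursday.
The filler 'who' is interpreted as the subject of the clause embedded under 'confirm'. The gap is right after 'confirm'.

Who might the intern confirm ___ should archive the brochure on Thursday?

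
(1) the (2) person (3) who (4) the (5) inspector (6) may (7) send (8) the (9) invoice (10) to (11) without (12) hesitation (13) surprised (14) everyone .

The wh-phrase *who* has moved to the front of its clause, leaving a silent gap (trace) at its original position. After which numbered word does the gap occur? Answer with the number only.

10

'who' is the object of the preposition 'to' (recipient of 'send'). Wh-movement fronts it, leaving a gap right after 'to':
The person who the inspector may send the invoice to ___ without hesitation surprised everyone.
'to' is word 10.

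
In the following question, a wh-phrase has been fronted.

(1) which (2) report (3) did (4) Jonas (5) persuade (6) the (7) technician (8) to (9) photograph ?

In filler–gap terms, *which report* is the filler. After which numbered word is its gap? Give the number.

9

Underlying clause: Jonas did persuade the technician to photograph which report.
'which report' is the direct object of 'photograph'. Fronting leaves a gap immediately after 'photograph':
Which report did Jonas persuade the technician to photograph ___?
'photograph' is word 9.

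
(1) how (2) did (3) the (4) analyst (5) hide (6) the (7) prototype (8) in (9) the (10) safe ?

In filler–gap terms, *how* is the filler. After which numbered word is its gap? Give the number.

In situ: The analyst did hide the prototype in the safe how.
'how' is the manner adjunct. Wh-movement fronts it, leaving a gap right after 'safe':
How did the analyst hide the prototype in the safe ___?
'safe' is word 10.

10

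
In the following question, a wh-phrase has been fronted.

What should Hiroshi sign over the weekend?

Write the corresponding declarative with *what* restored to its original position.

Hiroshi should sign what over the weekend.

'what' is the direct object of 'sign'. It moves to the left edge, and the trace sits right after 'sign':
What should Hiroshi sign ___ over the weekend?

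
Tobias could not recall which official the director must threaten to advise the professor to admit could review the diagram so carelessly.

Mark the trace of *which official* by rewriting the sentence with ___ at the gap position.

Pre-movement form: The director must threaten to advise the professor to admit which official could review the diagram so carelessly.
'which official' is the subject of the clause embedded under 'admit'. The gap is right after 'admit'.

Tobias could not recall which official the director must threaten to advise the professor to admit ___ could review the diagram so carelessly.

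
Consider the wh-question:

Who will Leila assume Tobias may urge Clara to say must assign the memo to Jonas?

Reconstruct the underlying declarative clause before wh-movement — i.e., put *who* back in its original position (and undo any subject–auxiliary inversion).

The filler 'who' is interpreted as the subject of the clause embedded under 'say'. Wh-movement fronts it, leaving a gap right after 'say':
Who will Leila assume Tobias may urge Clara to say ___ must assign the memo to Jonas?

Leila will assume Tobias may urge Clara to say who must assign the memo to Jonas.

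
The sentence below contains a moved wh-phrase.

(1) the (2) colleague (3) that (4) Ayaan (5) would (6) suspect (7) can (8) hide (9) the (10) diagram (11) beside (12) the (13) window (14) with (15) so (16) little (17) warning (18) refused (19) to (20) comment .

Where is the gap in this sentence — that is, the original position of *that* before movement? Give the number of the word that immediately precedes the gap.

6

'that' functions as the subject of the clause embedded under 'suspect'. Fronting leaves a gap immediately after 'suspect':
The colleague that Ayaan would suspect ___ can hide the diagram beside the window with so little warning refused to comment.
'suspect' is word 6.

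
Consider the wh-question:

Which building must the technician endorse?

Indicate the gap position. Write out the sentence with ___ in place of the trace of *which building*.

Which building must the technician endorse ___?

In situ: The technician must endorse which building.
'which building' is the direct object of 'endorse'. The gap is right after 'endorse'.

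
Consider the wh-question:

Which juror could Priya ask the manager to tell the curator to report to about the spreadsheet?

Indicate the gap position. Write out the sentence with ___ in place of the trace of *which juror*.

Which juror could Priya ask the manager to tell the curator to report to ___ about the spreadsheet?

Underlying clause: Priya could ask the manager to tell the curator to report to which juror about the spreadsheet.
'which juror' functions as the object of the preposition 'to'. The gap is right after 'to'.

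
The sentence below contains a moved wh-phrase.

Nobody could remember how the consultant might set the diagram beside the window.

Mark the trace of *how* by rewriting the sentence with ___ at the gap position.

Nobody could remember how the consultant might set the diagram beside the window ___.

In situ: The consultant might set the diagram beside the window how.
'how' is the manner adjunct. The gap is right after 'window'.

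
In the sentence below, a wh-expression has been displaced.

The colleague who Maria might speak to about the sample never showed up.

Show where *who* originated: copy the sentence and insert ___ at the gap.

The filler 'who' is interpreted as the object of the preposition 'to'. The gap is right after 'to'.

The colleague who Maria might speak to ___ about the sample never showed up.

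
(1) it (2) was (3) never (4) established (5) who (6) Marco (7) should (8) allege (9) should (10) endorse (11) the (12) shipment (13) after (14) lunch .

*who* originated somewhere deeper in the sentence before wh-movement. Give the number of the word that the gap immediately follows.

8

In situ: Marco should allege who should endorse the shipment after lunch.
'who' functions as the subject of the clause embedded under 'allege'. It moves to the left edge, and the trace sits right after 'allege':
It was never established who Marco should allege ___ should endorse the shipment after lunch.
'allege' is word 8.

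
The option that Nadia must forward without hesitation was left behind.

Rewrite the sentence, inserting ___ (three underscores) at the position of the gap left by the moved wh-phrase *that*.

The option that Nadia must forward ___ without hesitation was left behind.

'that' functions as the direct object of 'forward'. The gap is right after 'forward'.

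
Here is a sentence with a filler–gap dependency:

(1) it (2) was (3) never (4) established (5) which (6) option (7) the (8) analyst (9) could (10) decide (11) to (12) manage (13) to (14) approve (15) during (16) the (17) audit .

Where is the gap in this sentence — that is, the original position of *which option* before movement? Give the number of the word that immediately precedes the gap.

In situ: The analyst could decide to manage to approve which option during the audit.
'which option' is the direct object of 'approve'. Wh-movement fronts it, leaving a gap right after 'approve':
It was never established which option the analyst could decide to manage to approve ___ during the audit.
'approve' is word 14.

14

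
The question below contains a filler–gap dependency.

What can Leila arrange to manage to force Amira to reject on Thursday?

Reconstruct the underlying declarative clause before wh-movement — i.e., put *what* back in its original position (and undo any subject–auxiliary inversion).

Leila can arrange to manage to force Amira to reject what on Thursday.

'what' functions as the direct object of 'reject'. Wh-movement fronts it, leaving a gap right after 'reject':
What can Leila arrange to manage to force Amira to reject ___ on Thursday?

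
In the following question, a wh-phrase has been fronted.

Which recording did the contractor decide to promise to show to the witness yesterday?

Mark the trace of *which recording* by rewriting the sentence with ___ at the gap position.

Which recording did the contractor decide to promise to show ___ to the witness yesterday?

In situ: The contractor did decide to promise to show which recording to the witness yesterday.
'which recording' is the direct object of 'show'. The gap is right after 'show'.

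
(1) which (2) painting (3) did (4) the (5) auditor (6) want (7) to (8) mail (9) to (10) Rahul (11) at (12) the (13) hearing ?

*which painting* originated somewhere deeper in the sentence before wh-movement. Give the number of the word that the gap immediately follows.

Pre-movement form: The auditor did want to mail which painting to Rahul at the hearing.
'which painting' is the direct object of 'mail'. Fronting leaves a gap immediately after 'mail':
Which painting did the auditor want to mail ___ to Rahul at the hearing?
'mail' is word 8.

8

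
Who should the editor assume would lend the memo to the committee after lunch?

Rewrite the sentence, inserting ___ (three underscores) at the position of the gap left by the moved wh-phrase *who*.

Who should the editor assume ___ would lend the memo to the committee after lunch?

Pre-movement form: The editor should assume who would lend the memo to the committee after lunch.
'who' is the subject of the clause embedded under 'assume'. The gap is right after 'assume'.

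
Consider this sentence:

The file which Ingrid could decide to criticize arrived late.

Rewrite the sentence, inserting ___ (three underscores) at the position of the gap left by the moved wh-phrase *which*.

The filler 'which' is interpreted as the direct object of 'criticize'. The gap is right after 'criticize'.

The file which Ingrid could decide to criticize ___ arrived late.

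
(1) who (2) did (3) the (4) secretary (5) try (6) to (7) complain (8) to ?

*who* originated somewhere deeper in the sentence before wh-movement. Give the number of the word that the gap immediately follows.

8

Before movement: The secretary did try to complain to who.
The filler 'who' is interpreted as the object of the preposition 'to'. Wh-movement fronts it, leaving a gap right after 'to':
Who did the secretary try to complain to ___?
'to' is word 8.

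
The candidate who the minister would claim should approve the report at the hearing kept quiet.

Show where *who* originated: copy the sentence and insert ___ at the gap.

The candidate who the minister would claim ___ should approve the report at the hearing kept quiet.

'who' functions as the subject of the clause embedded under 'claim'. The gap is right after 'claim'.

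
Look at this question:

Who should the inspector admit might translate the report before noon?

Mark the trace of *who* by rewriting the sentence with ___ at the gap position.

Who should the inspector admit ___ might translate the report before noon?

Pre-movement form: The inspector should admit who might translate the report before noon.
'who' functions as the subject of the clause embedded under 'admit'. The gap is right after 'admit'.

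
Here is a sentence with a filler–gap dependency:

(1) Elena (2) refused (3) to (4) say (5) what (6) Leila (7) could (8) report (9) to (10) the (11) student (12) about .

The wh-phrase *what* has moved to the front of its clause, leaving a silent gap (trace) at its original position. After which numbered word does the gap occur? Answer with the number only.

Before movement: Leila could report to the student about what.
'what' functions as the object of the preposition 'about'. It moves to the left edge, and the trace sits right after 'about':
Elena refused to say what Leila could report to the student about ___.
'about' is word 12.

12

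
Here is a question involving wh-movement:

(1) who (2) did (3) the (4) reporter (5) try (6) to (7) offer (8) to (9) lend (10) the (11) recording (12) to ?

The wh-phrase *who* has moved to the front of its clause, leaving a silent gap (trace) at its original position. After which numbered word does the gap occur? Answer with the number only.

12

In situ: The reporter did try to offer to lend the recording to who.
'who' is the object of the preposition 'to' (recipient of 'lend'). Wh-movement fronts it, leaving a gap right after 'to':
Who did the reporter try to offer to lend the recording to ___?
'to' is word 12.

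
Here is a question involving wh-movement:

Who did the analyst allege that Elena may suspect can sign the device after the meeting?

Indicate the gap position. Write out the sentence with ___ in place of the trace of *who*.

Who did the analyst allege that Elena may suspect ___ can sign the device after the meeting?

Underlying clause: The analyst did allege that Elena may suspect who can sign the device after the meeting.
The filler 'who' is interpreted as the subject of the clause embedded under 'suspect'. The gap is right after 'suspect'.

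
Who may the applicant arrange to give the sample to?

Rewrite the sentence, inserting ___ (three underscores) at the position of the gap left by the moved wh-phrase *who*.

Who may the applicant arrange to give the sample to ___?

Before movement: The applicant may arrange to give the sample to who.
'who' functions as the object of the preposition 'to' (recipient of 'give'). The gap is right after 'to'.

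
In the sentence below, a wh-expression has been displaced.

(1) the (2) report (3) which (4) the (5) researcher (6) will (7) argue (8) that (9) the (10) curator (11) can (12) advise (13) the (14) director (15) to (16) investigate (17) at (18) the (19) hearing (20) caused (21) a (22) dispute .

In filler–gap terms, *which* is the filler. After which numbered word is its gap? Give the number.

16

'which' functions as the direct object of 'investigate'. It moves to the left edge, and the trace sits right after 'investigate':
The report which the researcher will argue that the curator can advise the director to investigate ___ at the hearing caused a dispute.
'investigate' is word 16.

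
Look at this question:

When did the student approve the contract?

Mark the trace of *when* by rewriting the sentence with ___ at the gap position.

When did the student approve the contract ___?

Pre-movement form: The student did approve the contract when.
'when' functions as the temporal adjunct. The gap is right after 'contract'.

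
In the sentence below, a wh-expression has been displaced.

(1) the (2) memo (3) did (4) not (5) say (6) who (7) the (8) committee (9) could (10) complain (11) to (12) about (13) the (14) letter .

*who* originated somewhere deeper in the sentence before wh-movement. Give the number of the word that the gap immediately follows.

11

In situ: The committee could complain to who about the letter.
'who' functions as the object of the preposition 'to'. It moves to the left edge, and the trace sits right after 'to':
The memo did not say who the committee could complain to ___ about the letter.
'to' is word 11.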